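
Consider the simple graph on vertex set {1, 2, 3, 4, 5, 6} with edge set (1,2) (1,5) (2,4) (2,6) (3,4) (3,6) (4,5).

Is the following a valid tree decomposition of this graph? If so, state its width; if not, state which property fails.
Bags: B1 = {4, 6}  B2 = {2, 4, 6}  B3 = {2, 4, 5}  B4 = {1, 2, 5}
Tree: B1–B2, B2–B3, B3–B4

No — vertex 3 appears in no bag.

A tree decomposition must satisfy three properties: every vertex lies in some bag; for every edge, both endpoints lie together in some bag; and for every vertex, the bags containing it form a connected subtree. Here vertex 3 appears in no bag, so the decomposition is invalid.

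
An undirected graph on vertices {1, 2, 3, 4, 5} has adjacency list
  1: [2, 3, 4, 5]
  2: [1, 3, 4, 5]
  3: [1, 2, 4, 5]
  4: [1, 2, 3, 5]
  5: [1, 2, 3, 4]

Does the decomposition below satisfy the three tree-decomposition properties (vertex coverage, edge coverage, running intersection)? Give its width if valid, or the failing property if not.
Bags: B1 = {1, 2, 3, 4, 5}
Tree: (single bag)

Checking the three conditions: (i) the bags cover all of {1, 2, 3, 4, 5}; (ii) for each edge, some bag contains both endpoints; (iii) the bags containing any fixed vertex form a subtree. All hold, so the decomposition is valid with width 5 − 1 = 4.

Yes; width 4.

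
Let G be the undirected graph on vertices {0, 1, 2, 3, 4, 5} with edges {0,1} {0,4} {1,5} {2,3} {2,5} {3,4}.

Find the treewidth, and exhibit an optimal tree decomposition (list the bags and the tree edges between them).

Treewidth 2.
Bags: B1 = {2, 3, 5}  B2 = {3, 4, 5}  B3 = {0, 4, 5}  B4 = {0, 1, 5}
Tree: B1–B2, B2–B3, B3–B4

Every bag has size at most 3, so the width is 3 − 1 = 2 and tw(G) ≤ 2. The edges 5–2–3–4–0–1–5 form a cycle, so G is not a tree and its treewidth is at least 2. Combining the bounds, tw(G) = 2.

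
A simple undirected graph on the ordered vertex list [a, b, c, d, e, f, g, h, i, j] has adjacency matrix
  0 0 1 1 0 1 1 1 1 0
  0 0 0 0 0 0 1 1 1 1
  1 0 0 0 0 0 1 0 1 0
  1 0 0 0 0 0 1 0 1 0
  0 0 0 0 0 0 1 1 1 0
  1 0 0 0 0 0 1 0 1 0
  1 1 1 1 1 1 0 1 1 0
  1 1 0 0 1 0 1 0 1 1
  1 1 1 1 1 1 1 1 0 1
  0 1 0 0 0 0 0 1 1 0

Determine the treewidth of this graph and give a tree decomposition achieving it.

Every bag has size at most 4, so the width is 4 − 1 = 3 and tw(G) ≤ 3. On the other hand G contains the 4-clique {e, g, h, i}. A clique must lie in a single bag of any decomposition, so no decomposition can have width below 3. Combining the bounds, tw(G) = 3.

Treewidth 3.
One such decomposition:
Bags: B1 = {a, g, h, i}  B2 = {e, g, h, i}  B3 = {a, d, g, i}  B4 = {b, g, h, i}  B5 = {a, f, g, i}  B6 = {b, h, i, j}  B7 = {a, c, g, i}
Tree: B1–B2, B1–B3, B2–B4, B3–B5, B4–B6, B1–B7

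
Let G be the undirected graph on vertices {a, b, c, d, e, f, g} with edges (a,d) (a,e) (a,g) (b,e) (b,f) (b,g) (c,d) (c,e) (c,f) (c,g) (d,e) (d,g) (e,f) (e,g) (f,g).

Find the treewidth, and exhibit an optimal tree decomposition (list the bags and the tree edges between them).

Every bag has size at most 4, so the width is 4 − 1 = 3 and tw(G) ≤ 3. For the lower bound, the 4 vertices {c, d, e, g} are pairwise adjacent, and any tree decomposition puts a clique entirely inside one bag — forcing width ≥ 3. The upper and lower bounds meet at 3, so that is the treewidth.

Treewidth 3.
One optimal decomposition is:
Bags: B1 = {c, d, e, g}  B2 = {a, d, e, g}  B3 = {c, e, f, g}  B4 = {b, e, f, g}
Tree: B1–B2, B1–B3, B3–B4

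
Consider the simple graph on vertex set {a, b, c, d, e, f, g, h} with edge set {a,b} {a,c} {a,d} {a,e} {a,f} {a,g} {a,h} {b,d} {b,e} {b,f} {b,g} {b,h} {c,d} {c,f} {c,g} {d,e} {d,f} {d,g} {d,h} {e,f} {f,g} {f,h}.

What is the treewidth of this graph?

A width-4 tree decomposition is:
Bags: B1 = {a, b, d, f, h}  B2 = {a, b, d, f, g}  B3 = {a, b, d, e, f}  B4 = {a, c, d, f, g}
Tree: B1–B2, B2–B3, B2–B4
The largest bag has 5 vertices, giving width 4; this decomposition certifies tw(G) ≤ 4. Conversely, {a, c, d, f, g} is a clique of size 5, and the vertices of any clique must share a bag in every tree decomposition; so some bag has ≥ 5 vertices and tw(G) ≥ 4. Combining the bounds, tw(G) = 4.

4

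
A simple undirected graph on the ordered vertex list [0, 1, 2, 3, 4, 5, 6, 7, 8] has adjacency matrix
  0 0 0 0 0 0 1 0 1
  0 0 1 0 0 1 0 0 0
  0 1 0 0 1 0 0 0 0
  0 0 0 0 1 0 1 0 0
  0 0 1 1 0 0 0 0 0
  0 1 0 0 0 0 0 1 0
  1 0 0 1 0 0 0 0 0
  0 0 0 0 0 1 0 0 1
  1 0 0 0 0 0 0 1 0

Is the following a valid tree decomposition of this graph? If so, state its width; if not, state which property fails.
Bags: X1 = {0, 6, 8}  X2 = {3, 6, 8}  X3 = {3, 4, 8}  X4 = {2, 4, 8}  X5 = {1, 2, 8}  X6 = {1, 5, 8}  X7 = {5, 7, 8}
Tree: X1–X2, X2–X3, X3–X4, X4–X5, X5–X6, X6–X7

Checking the three conditions: (i) the bags cover all of {0, 1, 2, 3, 4, 5, 6, 7, 8}; (ii) for each edge, some bag contains both endpoints; (iii) the bags containing any fixed vertex form a subtree. All hold, so the decomposition is valid with width 3 − 1 = 2.

Yes; width 2.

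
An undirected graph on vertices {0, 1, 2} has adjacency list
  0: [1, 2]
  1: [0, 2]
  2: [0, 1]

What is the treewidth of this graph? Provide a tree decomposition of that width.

A single bag containing all 3 vertices is trivially a valid decomposition of width 2. For the lower bound, the 3 vertices {0, 1, 2} are pairwise adjacent, and any tree decomposition puts a clique entirely inside one bag — forcing width ≥ 2. The upper and lower bounds meet at 2, so that is the treewidth.

Treewidth 2.
Bags: B1 = {0, 1, 2}
Tree: (single bag)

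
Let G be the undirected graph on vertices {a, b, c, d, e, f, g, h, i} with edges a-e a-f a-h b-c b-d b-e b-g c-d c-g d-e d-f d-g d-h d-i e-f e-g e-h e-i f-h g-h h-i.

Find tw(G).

A width-3 tree decomposition is:
Bags: B1 = {b, d, e, g}  B2 = {d, e, g, h}  B3 = {b, c, d, g}  B4 = {d, e, h, i}  B5 = {d, e, f, h}  B6 = {a, e, f, h}
Tree: B1–B2, B1–B3, B2–B4, B2–B5, B5–B6
Each bag holds 4 vertices, so the decomposition has width 3, which upper-bounds the treewidth. For the lower bound, the 4 vertices {d, e, g, h} are pairwise adjacent, and any tree decomposition puts a clique entirely inside one bag — forcing width ≥ 3. Combining the bounds, tw(G) = 3.

3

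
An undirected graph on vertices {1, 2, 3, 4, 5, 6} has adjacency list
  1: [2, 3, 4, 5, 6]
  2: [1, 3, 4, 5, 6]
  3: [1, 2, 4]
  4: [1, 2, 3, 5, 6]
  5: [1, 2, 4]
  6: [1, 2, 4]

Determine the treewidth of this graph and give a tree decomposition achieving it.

Treewidth 3.
One such decomposition:
Bags: B1 = {1, 2, 3, 4}  B2 = {1, 2, 4, 5}  B3 = {1, 2, 4, 6}
Tree: B1–B2, B2–B3

Every bag has size at most 4, so the width is 4 − 1 = 3 and tw(G) ≤ 3. On the other hand G contains the 4-clique {1, 2, 3, 4}. A clique must lie in a single bag of any decomposition, so no decomposition can have width below 3. Combining the bounds, tw(G) = 3.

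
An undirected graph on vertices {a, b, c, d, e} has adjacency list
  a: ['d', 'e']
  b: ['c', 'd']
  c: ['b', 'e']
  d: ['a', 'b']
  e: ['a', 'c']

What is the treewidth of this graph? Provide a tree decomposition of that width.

Treewidth 2.
One optimal decomposition is:
Bags: B1 = {a, c, e}  B2 = {a, c, d}  B3 = {b, c, d}
Tree: B1–B2, B2–B3

Every bag has size at most 3, so the width is 3 − 1 = 2 and tw(G) ≤ 2. For the lower bound, G contains the cycle c–e–a–d–b–c, so G is not a forest; only forests have treewidth ≤ 1, hence tw(G) ≥ 2. The upper and lower bounds meet at 2, so that is the treewidth.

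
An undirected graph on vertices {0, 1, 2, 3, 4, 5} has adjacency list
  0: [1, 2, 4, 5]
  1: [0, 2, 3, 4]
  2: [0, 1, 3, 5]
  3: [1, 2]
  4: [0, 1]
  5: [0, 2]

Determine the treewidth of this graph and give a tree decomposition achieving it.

The largest bag has 3 vertices, giving width 2; this decomposition certifies tw(G) ≤ 2. For the lower bound, the 3 vertices {0, 1, 2} are pairwise adjacent, and any tree decomposition puts a clique entirely inside one bag — forcing width ≥ 2. Combining the bounds, tw(G) = 2.

Treewidth 2.
One such decomposition:
Bags: B1 = {0, 1, 2}  B2 = {1, 2, 3}  B3 = {0, 2, 5}  B4 = {0, 1, 4}
Tree: B1–B2, B1–B3, B1–B4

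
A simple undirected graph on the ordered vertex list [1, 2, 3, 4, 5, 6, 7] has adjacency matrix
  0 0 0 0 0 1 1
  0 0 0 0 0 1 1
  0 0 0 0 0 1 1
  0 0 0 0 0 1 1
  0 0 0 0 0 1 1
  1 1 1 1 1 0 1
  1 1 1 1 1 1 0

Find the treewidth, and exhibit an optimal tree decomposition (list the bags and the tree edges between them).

Treewidth 2.
One such decomposition:
Bags: B1 = {4, 6, 7}  B2 = {1, 6, 7}  B3 = {3, 6, 7}  B4 = {5, 6, 7}  B5 = {2, 6, 7}
Tree: B1–B2, B1–B3, B2–B4, B4–B5

The largest bag has 3 vertices, giving width 2; this decomposition certifies tw(G) ≤ 2. For the lower bound, the 3 vertices {1, 6, 7} are pairwise adjacent, and any tree decomposition puts a clique entirely inside one bag — forcing width ≥ 2. Combining the bounds, tw(G) = 2.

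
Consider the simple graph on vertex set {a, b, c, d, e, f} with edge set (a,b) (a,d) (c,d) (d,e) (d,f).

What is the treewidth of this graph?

1

A width-1 tree decomposition is:
Bags: B1 = {a, d}  B2 = {d, f}  B3 = {d, e}  B4 = {a, b}  B5 = {c, d}
Tree: B1–B2, B2–B3, B1–B4, B2–B5
The largest bag has 2 vertices, giving width 1; this decomposition certifies tw(G) ≤ 1. G has an edge, so its treewidth is at least 1. Combining the bounds, tw(G) = 1.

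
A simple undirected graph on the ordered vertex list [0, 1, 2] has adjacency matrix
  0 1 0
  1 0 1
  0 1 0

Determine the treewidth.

1

A width-1 tree decomposition is:
Bags: B1 = {0, 1}  B2 = {1, 2}
Tree: B1–B2
The largest bag has 2 vertices, giving width 1; this decomposition certifies tw(G) ≤ 1. Any graph with an edge has treewidth ≥ 1, and G has the edge 0–1. Therefore the treewidth is 1.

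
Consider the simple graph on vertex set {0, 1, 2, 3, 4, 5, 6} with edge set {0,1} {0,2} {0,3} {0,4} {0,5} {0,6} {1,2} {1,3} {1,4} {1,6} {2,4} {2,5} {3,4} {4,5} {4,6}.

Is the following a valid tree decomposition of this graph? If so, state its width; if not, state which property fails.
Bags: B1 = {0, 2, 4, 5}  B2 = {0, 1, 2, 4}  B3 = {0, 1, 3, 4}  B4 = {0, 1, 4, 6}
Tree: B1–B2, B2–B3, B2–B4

Checking the three conditions: (i) the bags cover all of {0, 1, 2, 3, 4, 5, 6}; (ii) for each edge, some bag contains both endpoints; (iii) the bags containing any fixed vertex form a subtree. All hold, so the decomposition is valid with width 4 − 1 = 3.

Yes; width 3.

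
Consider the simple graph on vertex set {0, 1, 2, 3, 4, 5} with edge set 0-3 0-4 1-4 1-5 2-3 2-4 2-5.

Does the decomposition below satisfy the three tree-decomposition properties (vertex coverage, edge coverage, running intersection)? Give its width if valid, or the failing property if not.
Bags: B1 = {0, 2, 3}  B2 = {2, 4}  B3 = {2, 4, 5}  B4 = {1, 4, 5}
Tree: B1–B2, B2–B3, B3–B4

A tree decomposition must satisfy three properties: every vertex lies in some bag; for every edge, both endpoints lie together in some bag; and for every vertex, the bags containing it form a connected subtree. Here edge (0,4) lies in no bag, so the decomposition is invalid.

No — edge (0,4) lies in no bag.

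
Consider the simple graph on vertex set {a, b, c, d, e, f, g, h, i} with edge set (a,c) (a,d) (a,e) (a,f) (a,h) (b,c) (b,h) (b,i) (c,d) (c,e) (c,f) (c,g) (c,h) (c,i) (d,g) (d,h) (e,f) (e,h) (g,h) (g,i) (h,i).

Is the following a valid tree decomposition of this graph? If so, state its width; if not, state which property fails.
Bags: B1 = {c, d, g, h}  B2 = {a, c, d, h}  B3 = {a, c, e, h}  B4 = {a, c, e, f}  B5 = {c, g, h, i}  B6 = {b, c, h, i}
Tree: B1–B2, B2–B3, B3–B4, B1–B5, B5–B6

Every vertex of G appears in some bag (union = {a, b, c, d, e, f, g, h, i}); every edge is covered by a bag; and for each vertex v the set of bags containing v is connected in the bag tree. The decomposition is therefore valid. The largest bag has 4 vertices, so the width is 3.

Yes; width 3.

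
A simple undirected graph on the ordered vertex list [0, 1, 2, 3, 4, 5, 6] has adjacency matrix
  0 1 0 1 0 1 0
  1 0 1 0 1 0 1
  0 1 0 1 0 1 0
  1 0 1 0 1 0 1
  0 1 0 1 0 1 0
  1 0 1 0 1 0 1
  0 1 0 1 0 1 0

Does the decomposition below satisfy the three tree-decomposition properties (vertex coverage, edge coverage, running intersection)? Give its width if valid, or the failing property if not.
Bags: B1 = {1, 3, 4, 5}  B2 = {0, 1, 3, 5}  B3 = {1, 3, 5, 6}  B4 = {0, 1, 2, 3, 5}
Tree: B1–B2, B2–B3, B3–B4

No — bags containing vertex 0 are not connected in the tree.

A tree decomposition must satisfy three properties: every vertex lies in some bag; for every edge, both endpoints lie together in some bag; and for every vertex, the bags containing it form a connected subtree. Here bags containing vertex 0 are not connected in the tree, so the decomposition is invalid.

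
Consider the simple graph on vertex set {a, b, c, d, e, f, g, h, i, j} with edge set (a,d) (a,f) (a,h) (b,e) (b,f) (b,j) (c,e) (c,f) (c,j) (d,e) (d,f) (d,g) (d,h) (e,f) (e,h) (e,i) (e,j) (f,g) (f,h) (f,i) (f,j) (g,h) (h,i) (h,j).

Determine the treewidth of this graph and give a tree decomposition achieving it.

Treewidth 3.
Bags: B1 = {e, f, h, i}  B2 = {e, f, h, j}  B3 = {d, e, f, h}  B4 = {b, e, f, j}  B5 = {d, f, g, h}  B6 = {a, d, f, h}  B7 = {c, e, f, j}
Tree: B1–B2, B2–B3, B2–B4, B3–B5, B3–B6, B4–B7

Every bag has size at most 4, so the width is 4 − 1 = 3 and tw(G) ≤ 3. For the lower bound, the 4 vertices {d, f, g, h} are pairwise adjacent, and any tree decomposition puts a clique entirely inside one bag — forcing width ≥ 3. Hence tw(G) = 3 exactly.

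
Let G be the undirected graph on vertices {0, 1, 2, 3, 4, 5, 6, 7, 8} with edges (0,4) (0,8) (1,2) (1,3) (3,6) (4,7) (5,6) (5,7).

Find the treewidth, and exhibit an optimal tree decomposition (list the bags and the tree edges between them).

The largest bag has 2 vertices, giving width 1; this decomposition certifies tw(G) ≤ 1. Since G has at least one edge (e.g. 8–0), it is not an edgeless graph, so tw(G) ≥ 1. Therefore the treewidth is 1.

Treewidth 1.
One such decomposition:
Bags: B1 = {0, 8}  B2 = {0, 4}  B3 = {4, 7}  B4 = {5, 7}  B5 = {5, 6}  B6 = {3, 6}  B7 = {1, 3}  B8 = {1, 2}
Tree: B1–B2, B2–B3, B3–B4, B4–B5, B5–B6, B6–B7, B7–B8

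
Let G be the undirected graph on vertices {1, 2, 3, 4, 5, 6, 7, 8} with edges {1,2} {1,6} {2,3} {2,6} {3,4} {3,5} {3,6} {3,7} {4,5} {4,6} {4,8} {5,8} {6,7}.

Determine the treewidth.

2

A width-2 tree decomposition is:
Bags: B1 = {2, 3, 6}  B2 = {3, 4, 6}  B3 = {1, 2, 6}  B4 = {3, 4, 5}  B5 = {4, 5, 8}  B6 = {3, 6, 7}
Tree: B1–B2, B1–B3, B2–B4, B4–B5, B2–B6
The largest bag has 3 vertices, giving width 2; this decomposition certifies tw(G) ≤ 2. For the lower bound, the 3 vertices {4, 5, 8} are pairwise adjacent, and any tree decomposition puts a clique entirely inside one bag — forcing width ≥ 2. The upper and lower bounds meet at 2, so that is the treewidth.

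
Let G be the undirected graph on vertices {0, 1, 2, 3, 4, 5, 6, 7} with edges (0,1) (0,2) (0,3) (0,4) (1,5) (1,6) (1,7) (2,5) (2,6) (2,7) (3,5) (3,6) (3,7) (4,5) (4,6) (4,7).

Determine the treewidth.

4

A width-4 tree decomposition is:
Bags: B1 = {0, 2, 5, 6, 7}  B2 = {0, 4, 5, 6, 7}  B3 = {0, 1, 5, 6, 7}  B4 = {0, 3, 5, 6, 7}
Tree: B1–B2, B2–B3, B3–B4
Each bag holds 5 vertices, so the decomposition has width 4, which upper-bounds the treewidth. For the lower bound: the 5 vertex sets {2,5}, {0,4}, {1,7}, {6}, {3} are disjoint, each induces a connected subgraph, and every pair is joined by at least one edge of G. Contracting each set to a single vertex therefore yields K_{5} as a minor, and since treewidth is minor-monotone, tw(G) ≥ tw(K_{5}) = 4. Therefore the treewidth is 4.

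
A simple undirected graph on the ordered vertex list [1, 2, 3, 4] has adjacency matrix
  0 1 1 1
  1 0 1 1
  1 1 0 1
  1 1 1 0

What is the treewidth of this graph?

3

A width-3 tree decomposition is:
Bags: B1 = {1, 2, 3, 4}
Tree: (single bag)
With just one bag of size 4, the width is 4 − 1 = 3, so tw(G) ≤ 3. Conversely, {1, 2, 3, 4} is a clique of size 4, and the vertices of any clique must share a bag in every tree decomposition; so some bag has ≥ 4 vertices and tw(G) ≥ 3. Therefore the treewidth is 3.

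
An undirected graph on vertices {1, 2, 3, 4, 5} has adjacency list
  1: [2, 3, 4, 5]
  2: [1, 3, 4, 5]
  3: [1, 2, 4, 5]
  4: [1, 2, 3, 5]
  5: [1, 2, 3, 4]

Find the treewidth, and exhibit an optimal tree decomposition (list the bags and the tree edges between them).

A single bag containing all 5 vertices is trivially a valid decomposition of width 4. Conversely, {1, 2, 3, 4, 5} is a clique of size 5, and the vertices of any clique must share a bag in every tree decomposition; so some bag has ≥ 5 vertices and tw(G) ≥ 4. Combining the bounds, tw(G) = 4.

Treewidth 4.
One such decomposition:
Bags: B1 = {1, 2, 3, 4, 5}
Tree: (single bag)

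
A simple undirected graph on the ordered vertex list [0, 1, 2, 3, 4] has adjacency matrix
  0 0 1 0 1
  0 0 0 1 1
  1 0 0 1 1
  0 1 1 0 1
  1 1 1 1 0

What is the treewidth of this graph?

2

A width-2 tree decomposition is:
Bags: B1 = {2, 3, 4}  B2 = {1, 3, 4}  B3 = {0, 2, 4}
Tree: B1–B2, B1–B3
Each bag holds 3 vertices, so the decomposition has width 2, which upper-bounds the treewidth. For the lower bound, the 3 vertices {1, 3, 4} are pairwise adjacent, and any tree decomposition puts a clique entirely inside one bag — forcing width ≥ 2. Therefore the treewidth is 2.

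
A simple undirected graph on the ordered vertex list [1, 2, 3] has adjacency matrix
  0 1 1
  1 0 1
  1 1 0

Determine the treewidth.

A width-2 tree decomposition is:
Bags: B1 = {1, 2, 3}
Tree: (single bag)
With just one bag of size 3, the width is 3 − 1 = 2, so tw(G) ≤ 2. On the other hand G contains the 3-clique {1, 2, 3}. A clique must lie in a single bag of any decomposition, so no decomposition can have width below 2. Combining the bounds, tw(G) = 2.

2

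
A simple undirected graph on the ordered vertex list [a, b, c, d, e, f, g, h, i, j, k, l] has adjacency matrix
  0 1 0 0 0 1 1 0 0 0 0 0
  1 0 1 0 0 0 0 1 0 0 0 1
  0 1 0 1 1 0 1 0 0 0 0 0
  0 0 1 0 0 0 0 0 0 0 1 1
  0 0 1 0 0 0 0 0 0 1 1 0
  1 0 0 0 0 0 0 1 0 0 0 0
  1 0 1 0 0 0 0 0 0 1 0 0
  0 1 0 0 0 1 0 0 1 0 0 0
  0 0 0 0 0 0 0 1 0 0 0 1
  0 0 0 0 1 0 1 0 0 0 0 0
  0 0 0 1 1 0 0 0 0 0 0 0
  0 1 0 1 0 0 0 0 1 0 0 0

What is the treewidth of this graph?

3

A width-3 tree decomposition is:
Bags: B1 = {d, e, j, k}  B2 = {c, d, e, j}  B3 = {c, d, g, j}  B4 = {c, d, g, l}  B5 = {b, c, g, l}  B6 = {a, b, g, l}  B7 = {a, b, i, l}  B8 = {a, b, h, i}  B9 = {a, f, h, i}
Tree: B1–B2, B2–B3, B3–B4, B4–B5, B5–B6, B6–B7, B7–B8, B8–B9
Every bag has size at most 4, so the width is 4 − 1 = 3 and tw(G) ≤ 3. For the lower bound: the 4 vertex sets {e,j,k}, {d}, {c}, {a,b,g,l} are disjoint, each induces a connected subgraph, and every pair is joined by at least one edge of G. Contracting each set to a single vertex therefore yields K_{4} as a minor, and since treewidth is minor-monotone, tw(G) ≥ tw(K_{4}) = 3. Combining the bounds, tw(G) = 3.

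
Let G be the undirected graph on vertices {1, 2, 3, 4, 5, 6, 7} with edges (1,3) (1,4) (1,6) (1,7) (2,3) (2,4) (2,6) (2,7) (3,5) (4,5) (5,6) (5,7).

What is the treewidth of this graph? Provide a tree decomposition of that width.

Every bag has size at most 4, so the width is 4 − 1 = 3 and tw(G) ≤ 3. For the lower bound: the 4 vertex sets {3,5}, {1,6}, {2}, {7} are disjoint, each induces a connected subgraph, and every pair is joined by at least one edge of G. Contracting each set to a single vertex therefore yields K_{4} as a minor, and since treewidth is minor-monotone, tw(G) ≥ tw(K_{4}) = 3. Therefore the treewidth is 3.

Treewidth 3.
Bags: B1 = {1, 2, 3, 5}  B2 = {1, 2, 5, 6}  B3 = {1, 2, 5, 7}  B4 = {1, 2, 4, 5}
Tree: B1–B2, B2–B3, B3–B4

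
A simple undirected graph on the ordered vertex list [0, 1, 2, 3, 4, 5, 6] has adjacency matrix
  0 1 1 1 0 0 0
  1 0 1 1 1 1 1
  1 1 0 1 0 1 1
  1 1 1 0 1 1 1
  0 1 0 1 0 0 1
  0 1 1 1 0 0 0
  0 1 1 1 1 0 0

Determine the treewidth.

A width-3 tree decomposition is:
Bags: B1 = {1, 2, 3, 6}  B2 = {1, 3, 4, 6}  B3 = {1, 2, 3, 5}  B4 = {0, 1, 2, 3}
Tree: B1–B2, B1–B3, B1–B4
Every bag has size at most 4, so the width is 4 − 1 = 3 and tw(G) ≤ 3. Conversely, {0, 1, 2, 3} is a clique of size 4, and the vertices of any clique must share a bag in every tree decomposition; so some bag has ≥ 4 vertices and tw(G) ≥ 3. Hence tw(G) = 3 exactly.

3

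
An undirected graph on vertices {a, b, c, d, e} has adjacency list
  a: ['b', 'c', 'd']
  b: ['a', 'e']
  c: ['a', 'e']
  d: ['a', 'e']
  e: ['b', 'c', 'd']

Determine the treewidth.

2

A width-2 tree decomposition is:
Bags: B1 = {a, d, e}  B2 = {a, b, e}  B3 = {a, c, e}
Tree: B1–B2, B2–B3
Each bag holds 3 vertices, so the decomposition has width 2, which upper-bounds the treewidth. For the lower bound, G contains the cycle d–e–b–a–d, so G is not a forest; only forests have treewidth ≤ 1, hence tw(G) ≥ 2. Therefore the treewidth is 2.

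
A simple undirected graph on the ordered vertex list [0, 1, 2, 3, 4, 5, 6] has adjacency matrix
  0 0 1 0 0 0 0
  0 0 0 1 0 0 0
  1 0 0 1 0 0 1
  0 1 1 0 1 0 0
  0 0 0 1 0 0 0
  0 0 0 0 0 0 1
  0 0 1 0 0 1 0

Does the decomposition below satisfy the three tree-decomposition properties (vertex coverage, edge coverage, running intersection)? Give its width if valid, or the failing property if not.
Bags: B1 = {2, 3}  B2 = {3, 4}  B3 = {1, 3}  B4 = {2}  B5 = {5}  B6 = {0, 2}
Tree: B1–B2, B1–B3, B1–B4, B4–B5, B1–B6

No — vertex 6 appears in no bag.

A tree decomposition must satisfy three properties: every vertex lies in some bag; for every edge, both endpoints lie together in some bag; and for every vertex, the bags containing it form a connected subtree. Here vertex 6 appears in no bag, so the decomposition is invalid.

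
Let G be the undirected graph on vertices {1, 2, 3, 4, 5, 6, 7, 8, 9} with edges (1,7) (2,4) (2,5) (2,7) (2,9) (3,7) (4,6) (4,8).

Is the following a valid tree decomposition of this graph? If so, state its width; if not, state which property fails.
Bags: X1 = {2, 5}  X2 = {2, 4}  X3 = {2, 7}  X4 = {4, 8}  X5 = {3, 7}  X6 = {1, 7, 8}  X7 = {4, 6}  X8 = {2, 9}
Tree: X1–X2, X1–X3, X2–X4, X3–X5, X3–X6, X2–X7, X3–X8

No — bags containing vertex 8 are not connected in the tree.

A tree decomposition must satisfy three properties: every vertex lies in some bag; for every edge, both endpoints lie together in some bag; and for every vertex, the bags containing it form a connected subtree. Here bags containing vertex 8 are not connected in the tree, so the decomposition is invalid.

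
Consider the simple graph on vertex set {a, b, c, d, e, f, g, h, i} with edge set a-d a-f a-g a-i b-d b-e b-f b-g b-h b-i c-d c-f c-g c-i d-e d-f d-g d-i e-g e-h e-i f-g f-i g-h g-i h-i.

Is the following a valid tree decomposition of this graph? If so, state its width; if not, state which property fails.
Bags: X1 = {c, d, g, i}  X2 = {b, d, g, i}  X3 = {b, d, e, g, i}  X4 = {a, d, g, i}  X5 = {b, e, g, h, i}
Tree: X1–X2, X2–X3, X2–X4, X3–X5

A tree decomposition must satisfy three properties: every vertex lies in some bag; for every edge, both endpoints lie together in some bag; and for every vertex, the bags containing it form a connected subtree. Here vertex f appears in no bag, so the decomposition is invalid.

No — vertex f appears in no bag.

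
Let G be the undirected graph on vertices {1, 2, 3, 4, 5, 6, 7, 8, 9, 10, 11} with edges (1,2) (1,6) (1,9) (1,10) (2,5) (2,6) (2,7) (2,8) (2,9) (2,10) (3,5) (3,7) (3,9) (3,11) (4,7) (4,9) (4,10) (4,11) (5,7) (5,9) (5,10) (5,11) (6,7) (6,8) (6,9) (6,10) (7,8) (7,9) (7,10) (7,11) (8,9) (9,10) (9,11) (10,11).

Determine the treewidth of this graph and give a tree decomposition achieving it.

Treewidth 4.
One optimal decomposition is:
Bags: B1 = {2, 5, 7, 9, 10}  B2 = {5, 7, 9, 10, 11}  B3 = {2, 6, 7, 9, 10}  B4 = {2, 6, 7, 8, 9}  B5 = {3, 5, 7, 9, 11}  B6 = {1, 2, 6, 9, 10}  B7 = {4, 7, 9, 10, 11}
Tree: B1–B2, B1–B3, B3–B4, B2–B5, B3–B6, B2–B7

Each bag holds 5 vertices, so the decomposition has width 4, which upper-bounds the treewidth. Conversely, {1, 2, 6, 9, 10} is a clique of size 5, and the vertices of any clique must share a bag in every tree decomposition; so some bag has ≥ 5 vertices and tw(G) ≥ 4. Therefore the treewidth is 4.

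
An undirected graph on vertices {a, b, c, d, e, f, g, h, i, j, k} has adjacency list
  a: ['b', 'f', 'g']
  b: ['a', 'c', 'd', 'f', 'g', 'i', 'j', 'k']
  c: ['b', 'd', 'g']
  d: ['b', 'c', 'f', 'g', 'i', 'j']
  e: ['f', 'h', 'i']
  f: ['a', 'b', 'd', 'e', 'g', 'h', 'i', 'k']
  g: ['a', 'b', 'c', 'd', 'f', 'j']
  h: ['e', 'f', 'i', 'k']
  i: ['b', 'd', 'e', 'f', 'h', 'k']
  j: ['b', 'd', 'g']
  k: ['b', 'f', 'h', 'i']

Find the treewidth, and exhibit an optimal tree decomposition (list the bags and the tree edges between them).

Treewidth 3.
One such decomposition:
Bags: B1 = {b, d, f, g}  B2 = {b, c, d, g}  B3 = {a, b, f, g}  B4 = {b, d, f, i}  B5 = {b, f, i, k}  B6 = {f, h, i, k}  B7 = {b, d, g, j}  B8 = {e, f, h, i}
Tree: B1–B2, B1–B3, B1–B4, B4–B5, B5–B6, B2–B7, B6–B8

The largest bag has 4 vertices, giving width 3; this decomposition certifies tw(G) ≤ 3. On the other hand G contains the 4-clique {b, d, g, j}. A clique must lie in a single bag of any decomposition, so no decomposition can have width below 3. Combining the bounds, tw(G) = 3.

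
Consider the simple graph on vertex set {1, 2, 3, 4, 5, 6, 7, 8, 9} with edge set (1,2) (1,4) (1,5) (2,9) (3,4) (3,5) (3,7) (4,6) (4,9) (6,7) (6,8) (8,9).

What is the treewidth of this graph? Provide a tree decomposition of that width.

Each bag holds 4 vertices, so the decomposition has width 3, which upper-bounds the treewidth. For the lower bound: the 4 vertex sets {3,5,7}, {1}, {4}, {2,6,8,9} are disjoint, each induces a connected subgraph, and every pair is joined by at least one edge of G. Contracting each set to a single vertex therefore yields K_{4} as a minor, and since treewidth is minor-monotone, tw(G) ≥ tw(K_{4}) = 3. The upper and lower bounds meet at 3, so that is the treewidth.

Treewidth 3.
One optimal decomposition is:
Bags: B1 = {1, 3, 5, 7}  B2 = {1, 3, 4, 7}  B3 = {1, 4, 6, 7}  B4 = {1, 2, 4, 6}  B5 = {2, 4, 6, 9}  B6 = {2, 6, 8, 9}
Tree: B1–B2, B2–B3, B3–B4, B4–B5, B5–B6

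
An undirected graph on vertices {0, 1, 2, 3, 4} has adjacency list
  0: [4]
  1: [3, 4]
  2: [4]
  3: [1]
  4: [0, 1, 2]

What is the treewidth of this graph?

A width-1 tree decomposition is:
Bags: B1 = {1, 4}  B2 = {1, 3}  B3 = {2, 4}  B4 = {0, 4}
Tree: B1–B2, B1–B3, B1–B4
Every bag has size at most 2, so the width is 2 − 1 = 1 and tw(G) ≤ 1. Any graph with an edge has treewidth ≥ 1, and G has the edge 1–4. Hence tw(G) = 1 exactly.

1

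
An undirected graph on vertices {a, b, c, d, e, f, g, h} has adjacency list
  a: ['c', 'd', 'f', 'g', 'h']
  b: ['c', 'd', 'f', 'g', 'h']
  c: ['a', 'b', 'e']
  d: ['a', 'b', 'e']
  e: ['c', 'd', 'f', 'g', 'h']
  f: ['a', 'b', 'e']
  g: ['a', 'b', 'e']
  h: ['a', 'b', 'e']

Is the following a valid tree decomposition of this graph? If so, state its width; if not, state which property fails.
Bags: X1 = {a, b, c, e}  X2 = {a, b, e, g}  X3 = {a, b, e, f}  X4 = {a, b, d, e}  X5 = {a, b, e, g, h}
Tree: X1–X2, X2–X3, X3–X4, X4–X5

No — bags containing vertex g are not connected in the tree.

A tree decomposition must satisfy three properties: every vertex lies in some bag; for every edge, both endpoints lie together in some bag; and for every vertex, the bags containing it form a connected subtree. Here bags containing vertex g are not connected in the tree, so the decomposition is invalid.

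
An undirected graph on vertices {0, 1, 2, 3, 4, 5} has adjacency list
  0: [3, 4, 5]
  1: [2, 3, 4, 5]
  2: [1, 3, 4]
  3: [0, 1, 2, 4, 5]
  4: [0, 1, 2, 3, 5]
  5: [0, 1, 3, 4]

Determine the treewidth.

3

A width-3 tree decomposition is:
Bags: B1 = {1, 2, 3, 4}  B2 = {1, 3, 4, 5}  B3 = {0, 3, 4, 5}
Tree: B1–B2, B2–B3
Every bag has size at most 4, so the width is 4 − 1 = 3 and tw(G) ≤ 3. On the other hand G contains the 4-clique {0, 3, 4, 5}. A clique must lie in a single bag of any decomposition, so no decomposition can have width below 3. Therefore the treewidth is 3.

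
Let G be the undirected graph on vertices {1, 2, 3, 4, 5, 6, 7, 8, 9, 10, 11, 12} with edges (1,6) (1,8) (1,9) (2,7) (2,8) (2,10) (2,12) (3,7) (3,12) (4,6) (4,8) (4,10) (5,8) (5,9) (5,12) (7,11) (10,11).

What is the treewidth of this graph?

A width-3 tree decomposition is:
Bags: B1 = {1, 5, 6, 9}  B2 = {1, 5, 6, 8}  B3 = {4, 5, 6, 8}  B4 = {4, 5, 8, 12}  B5 = {2, 4, 8, 12}  B6 = {2, 4, 10, 12}  B7 = {2, 3, 10, 12}  B8 = {2, 3, 7, 10}  B9 = {3, 7, 10, 11}
Tree: B1–B2, B2–B3, B3–B4, B4–B5, B5–B6, B6–B7, B7–B8, B8–B9
Every bag has size at most 4, so the width is 4 − 1 = 3 and tw(G) ≤ 3. For the lower bound: the 4 vertex sets {1,6,9}, {5}, {8}, {2,4,10,12} are disjoint, each induces a connected subgraph, and every pair is joined by at least one edge of G. Contracting each set to a single vertex therefore yields K_{4} as a minor, and since treewidth is minor-monotone, tw(G) ≥ tw(K_{4}) = 3. The upper and lower bounds meet at 3, so that is the treewidth.

3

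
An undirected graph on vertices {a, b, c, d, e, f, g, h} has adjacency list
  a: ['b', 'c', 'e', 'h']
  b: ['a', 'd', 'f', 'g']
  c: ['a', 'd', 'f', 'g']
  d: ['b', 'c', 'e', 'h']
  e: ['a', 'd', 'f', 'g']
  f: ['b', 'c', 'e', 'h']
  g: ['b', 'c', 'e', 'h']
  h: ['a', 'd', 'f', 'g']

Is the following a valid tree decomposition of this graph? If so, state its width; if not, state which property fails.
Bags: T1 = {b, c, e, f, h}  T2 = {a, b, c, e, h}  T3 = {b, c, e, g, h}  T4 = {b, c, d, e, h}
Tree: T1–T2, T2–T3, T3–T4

Checking the three conditions: (i) the bags cover all of {a, b, c, d, e, f, g, h}; (ii) for each edge, some bag contains both endpoints; (iii) the bags containing any fixed vertex form a subtree. All hold, so the decomposition is valid with width 5 − 1 = 4.

Yes; width 4.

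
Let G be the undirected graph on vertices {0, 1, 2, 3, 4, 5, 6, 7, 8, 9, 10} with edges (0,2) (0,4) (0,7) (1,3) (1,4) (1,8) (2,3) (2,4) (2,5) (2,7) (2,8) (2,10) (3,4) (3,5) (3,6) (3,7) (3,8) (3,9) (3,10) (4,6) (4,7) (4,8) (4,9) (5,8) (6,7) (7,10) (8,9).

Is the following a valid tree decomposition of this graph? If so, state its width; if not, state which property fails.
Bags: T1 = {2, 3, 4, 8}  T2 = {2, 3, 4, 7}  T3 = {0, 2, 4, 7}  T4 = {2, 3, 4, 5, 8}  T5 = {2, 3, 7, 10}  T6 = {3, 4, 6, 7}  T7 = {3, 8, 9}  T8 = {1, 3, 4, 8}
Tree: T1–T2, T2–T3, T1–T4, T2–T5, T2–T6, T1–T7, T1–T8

No — edge (4,9) lies in no bag.

A tree decomposition must satisfy three properties: every vertex lies in some bag; for every edge, both endpoints lie together in some bag; and for every vertex, the bags containing it form a connected subtree. Here edge (4,9) lies in no bag, so the decomposition is invalid.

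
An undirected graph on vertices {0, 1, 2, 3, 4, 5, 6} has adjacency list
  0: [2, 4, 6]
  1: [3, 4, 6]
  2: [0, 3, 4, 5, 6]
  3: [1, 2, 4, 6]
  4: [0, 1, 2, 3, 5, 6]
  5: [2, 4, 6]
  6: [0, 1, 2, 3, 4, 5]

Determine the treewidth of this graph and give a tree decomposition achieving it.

Each bag holds 4 vertices, so the decomposition has width 3, which upper-bounds the treewidth. Conversely, {1, 3, 4, 6} is a clique of size 4, and the vertices of any clique must share a bag in every tree decomposition; so some bag has ≥ 4 vertices and tw(G) ≥ 3. Combining the bounds, tw(G) = 3.

Treewidth 3.
One such decomposition:
Bags: B1 = {0, 2, 4, 6}  B2 = {2, 4, 5, 6}  B3 = {2, 3, 4, 6}  B4 = {1, 3, 4, 6}
Tree: B1–B2, B1–B3, B3–B4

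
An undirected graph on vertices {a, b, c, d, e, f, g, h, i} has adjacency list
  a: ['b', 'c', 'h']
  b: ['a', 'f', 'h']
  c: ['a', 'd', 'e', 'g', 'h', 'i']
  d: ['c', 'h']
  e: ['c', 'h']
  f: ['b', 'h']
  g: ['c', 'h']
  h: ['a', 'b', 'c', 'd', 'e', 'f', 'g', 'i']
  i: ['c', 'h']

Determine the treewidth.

2

A width-2 tree decomposition is:
Bags: B1 = {c, e, h}  B2 = {c, g, h}  B3 = {a, c, h}  B4 = {c, d, h}  B5 = {a, b, h}  B6 = {c, h, i}  B7 = {b, f, h}
Tree: B1–B2, B1–B3, B3–B4, B3–B5, B2–B6, B5–B7
The largest bag has 3 vertices, giving width 2; this decomposition certifies tw(G) ≤ 2. Conversely, {c, d, h} is a clique of size 3, and the vertices of any clique must share a bag in every tree decomposition; so some bag has ≥ 3 vertices and tw(G) ≥ 2. Combining the bounds, tw(G) = 2.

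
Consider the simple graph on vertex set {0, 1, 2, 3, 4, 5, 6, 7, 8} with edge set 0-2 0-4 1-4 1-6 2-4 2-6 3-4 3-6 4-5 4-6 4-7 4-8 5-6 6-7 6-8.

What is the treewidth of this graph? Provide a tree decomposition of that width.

Each bag holds 3 vertices, so the decomposition has width 2, which upper-bounds the treewidth. Conversely, {0, 2, 4} is a clique of size 3, and the vertices of any clique must share a bag in every tree decomposition; so some bag has ≥ 3 vertices and tw(G) ≥ 2. Hence tw(G) = 2 exactly.

Treewidth 2.
One such decomposition:
Bags: B1 = {2, 4, 6}  B2 = {3, 4, 6}  B3 = {4, 6, 7}  B4 = {0, 2, 4}  B5 = {4, 5, 6}  B6 = {4, 6, 8}  B7 = {1, 4, 6}
Tree: B1–B2, B2–B3, B1–B4, B2–B5, B3–B6, B6–B7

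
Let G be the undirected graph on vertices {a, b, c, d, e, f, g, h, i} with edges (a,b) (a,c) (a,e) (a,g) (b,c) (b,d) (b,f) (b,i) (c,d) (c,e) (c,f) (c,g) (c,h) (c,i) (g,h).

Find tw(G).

A width-2 tree decomposition is:
Bags: B1 = {a, c, g}  B2 = {a, b, c}  B3 = {c, g, h}  B4 = {b, c, f}  B5 = {a, c, e}  B6 = {b, c, i}  B7 = {b, c, d}
Tree: B1–B2, B1–B3, B2–B4, B1–B5, B4–B6, B4–B7
The largest bag has 3 vertices, giving width 2; this decomposition certifies tw(G) ≤ 2. On the other hand G contains the 3-clique {c, g, h}. A clique must lie in a single bag of any decomposition, so no decomposition can have width below 2. Combining the bounds, tw(G) = 2.

2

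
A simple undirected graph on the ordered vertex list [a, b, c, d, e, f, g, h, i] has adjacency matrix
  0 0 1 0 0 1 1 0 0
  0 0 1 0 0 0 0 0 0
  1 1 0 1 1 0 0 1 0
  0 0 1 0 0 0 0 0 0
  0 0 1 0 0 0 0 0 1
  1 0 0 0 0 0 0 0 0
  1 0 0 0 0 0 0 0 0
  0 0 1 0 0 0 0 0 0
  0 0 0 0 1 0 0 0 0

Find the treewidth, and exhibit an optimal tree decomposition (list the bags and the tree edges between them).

Every bag has size at most 2, so the width is 2 − 1 = 1 and tw(G) ≤ 1. G has an edge, so its treewidth is at least 1. Hence tw(G) = 1 exactly.

Treewidth 1.
One such decomposition:
Bags: B1 = {b, c}  B2 = {c, h}  B3 = {a, c}  B4 = {a, f}  B5 = {c, d}  B6 = {a, g}  B7 = {c, e}  B8 = {e, i}
Tree: B1–B2, B1–B3, B3–B4, B3–B5, B4–B6, B5–B7, B7–B8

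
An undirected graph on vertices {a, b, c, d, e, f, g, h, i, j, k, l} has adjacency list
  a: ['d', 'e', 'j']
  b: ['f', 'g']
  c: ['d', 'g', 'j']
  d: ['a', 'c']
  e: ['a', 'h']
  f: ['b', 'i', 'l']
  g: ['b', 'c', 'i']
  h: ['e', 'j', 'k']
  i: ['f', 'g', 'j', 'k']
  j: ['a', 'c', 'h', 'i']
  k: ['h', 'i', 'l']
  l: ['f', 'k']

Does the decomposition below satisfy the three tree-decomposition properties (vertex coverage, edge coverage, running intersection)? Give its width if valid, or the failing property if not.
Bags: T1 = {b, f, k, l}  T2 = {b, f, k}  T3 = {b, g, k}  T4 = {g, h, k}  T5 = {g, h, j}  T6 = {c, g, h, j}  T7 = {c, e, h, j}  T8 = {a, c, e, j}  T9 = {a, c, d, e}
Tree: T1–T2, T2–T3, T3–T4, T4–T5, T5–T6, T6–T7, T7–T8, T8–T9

A tree decomposition must satisfy three properties: every vertex lies in some bag; for every edge, both endpoints lie together in some bag; and for every vertex, the bags containing it form a connected subtree. Here vertex i appears in no bag, so the decomposition is invalid.

No — vertex i appears in no bag.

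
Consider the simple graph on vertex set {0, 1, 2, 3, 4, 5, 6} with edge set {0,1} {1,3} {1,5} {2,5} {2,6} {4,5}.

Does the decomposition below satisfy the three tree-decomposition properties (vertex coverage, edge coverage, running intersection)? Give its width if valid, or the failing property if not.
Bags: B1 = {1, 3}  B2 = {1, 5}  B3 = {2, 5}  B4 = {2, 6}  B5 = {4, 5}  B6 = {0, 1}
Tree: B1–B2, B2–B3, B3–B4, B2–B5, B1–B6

Yes; width 1.

Every vertex of G appears in some bag (union = {0, 1, 2, 3, 4, 5, 6}); every edge is covered by a bag; and for each vertex v the set of bags containing v is connected in the bag tree. The decomposition is therefore valid. The largest bag has 2 vertices, so the width is 1.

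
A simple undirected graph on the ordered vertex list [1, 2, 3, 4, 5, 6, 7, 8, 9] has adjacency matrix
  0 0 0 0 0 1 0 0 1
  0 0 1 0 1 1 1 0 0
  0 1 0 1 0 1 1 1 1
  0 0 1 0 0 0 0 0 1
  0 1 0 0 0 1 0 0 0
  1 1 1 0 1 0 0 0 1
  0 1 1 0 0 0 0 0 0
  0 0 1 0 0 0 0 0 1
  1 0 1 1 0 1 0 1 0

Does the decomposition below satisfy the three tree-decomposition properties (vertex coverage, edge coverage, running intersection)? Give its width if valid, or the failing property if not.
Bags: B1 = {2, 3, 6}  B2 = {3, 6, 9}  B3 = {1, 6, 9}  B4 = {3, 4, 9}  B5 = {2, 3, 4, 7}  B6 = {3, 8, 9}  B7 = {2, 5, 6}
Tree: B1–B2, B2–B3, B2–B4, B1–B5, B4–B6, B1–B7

No — bags containing vertex 4 are not connected in the tree.

A tree decomposition must satisfy three properties: every vertex lies in some bag; for every edge, both endpoints lie together in some bag; and for every vertex, the bags containing it form a connected subtree. Here bags containing vertex 4 are not connected in the tree, so the decomposition is invalid.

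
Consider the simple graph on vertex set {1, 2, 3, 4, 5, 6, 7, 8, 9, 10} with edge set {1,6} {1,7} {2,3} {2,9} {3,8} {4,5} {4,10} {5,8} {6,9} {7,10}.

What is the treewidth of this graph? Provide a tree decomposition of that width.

Every bag has size at most 3, so the width is 3 − 1 = 2 and tw(G) ≤ 2. Since 9–2–3–8–5–4–10–7–1–6–9 is a cycle in G, G is not acyclic. Forests are exactly the graphs of treewidth ≤ 1, so tw(G) ≥ 2. The upper and lower bounds meet at 2, so that is the treewidth.

Treewidth 2.
One such decomposition:
Bags: B1 = {2, 3, 9}  B2 = {3, 8, 9}  B3 = {5, 8, 9}  B4 = {4, 5, 9}  B5 = {4, 9, 10}  B6 = {7, 9, 10}  B7 = {1, 7, 9}  B8 = {1, 6, 9}
Tree: B1–B2, B2–B3, B3–B4, B4–B5, B5–B6, B6–B7, B7–B8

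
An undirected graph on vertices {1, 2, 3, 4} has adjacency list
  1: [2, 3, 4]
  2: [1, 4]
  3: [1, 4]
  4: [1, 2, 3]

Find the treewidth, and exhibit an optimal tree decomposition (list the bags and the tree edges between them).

Treewidth 2.
One such decomposition:
Bags: B1 = {1, 3, 4}  B2 = {1, 2, 4}
Tree: B1–B2

Every bag has size at most 3, so the width is 3 − 1 = 2 and tw(G) ≤ 2. On the other hand G contains the 3-clique {1, 2, 4}. A clique must lie in a single bag of any decomposition, so no decomposition can have width below 2. The upper and lower bounds meet at 2, so that is the treewidth.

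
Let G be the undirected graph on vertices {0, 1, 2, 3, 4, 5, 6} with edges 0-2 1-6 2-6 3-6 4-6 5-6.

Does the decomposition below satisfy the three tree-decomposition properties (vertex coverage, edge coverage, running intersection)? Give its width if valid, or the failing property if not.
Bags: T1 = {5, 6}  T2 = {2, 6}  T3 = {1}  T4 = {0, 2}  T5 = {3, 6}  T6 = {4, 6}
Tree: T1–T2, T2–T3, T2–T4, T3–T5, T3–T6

A tree decomposition must satisfy three properties: every vertex lies in some bag; for every edge, both endpoints lie together in some bag; and for every vertex, the bags containing it form a connected subtree. Here edge (6,1) lies in no bag, so the decomposition is invalid.

No — edge (6,1) lies in no bag.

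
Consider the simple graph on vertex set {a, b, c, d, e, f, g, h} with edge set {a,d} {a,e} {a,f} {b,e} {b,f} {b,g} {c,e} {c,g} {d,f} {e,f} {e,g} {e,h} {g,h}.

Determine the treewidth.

A width-2 tree decomposition is:
Bags: B1 = {a, e, f}  B2 = {b, e, f}  B3 = {a, d, f}  B4 = {b, e, g}  B5 = {c, e, g}  B6 = {e, g, h}
Tree: B1–B2, B1–B3, B2–B4, B4–B5, B4–B6
Every bag has size at most 3, so the width is 3 − 1 = 2 and tw(G) ≤ 2. Conversely, {a, d, f} is a clique of size 3, and the vertices of any clique must share a bag in every tree decomposition; so some bag has ≥ 3 vertices and tw(G) ≥ 2. Therefore the treewidth is 2.

2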